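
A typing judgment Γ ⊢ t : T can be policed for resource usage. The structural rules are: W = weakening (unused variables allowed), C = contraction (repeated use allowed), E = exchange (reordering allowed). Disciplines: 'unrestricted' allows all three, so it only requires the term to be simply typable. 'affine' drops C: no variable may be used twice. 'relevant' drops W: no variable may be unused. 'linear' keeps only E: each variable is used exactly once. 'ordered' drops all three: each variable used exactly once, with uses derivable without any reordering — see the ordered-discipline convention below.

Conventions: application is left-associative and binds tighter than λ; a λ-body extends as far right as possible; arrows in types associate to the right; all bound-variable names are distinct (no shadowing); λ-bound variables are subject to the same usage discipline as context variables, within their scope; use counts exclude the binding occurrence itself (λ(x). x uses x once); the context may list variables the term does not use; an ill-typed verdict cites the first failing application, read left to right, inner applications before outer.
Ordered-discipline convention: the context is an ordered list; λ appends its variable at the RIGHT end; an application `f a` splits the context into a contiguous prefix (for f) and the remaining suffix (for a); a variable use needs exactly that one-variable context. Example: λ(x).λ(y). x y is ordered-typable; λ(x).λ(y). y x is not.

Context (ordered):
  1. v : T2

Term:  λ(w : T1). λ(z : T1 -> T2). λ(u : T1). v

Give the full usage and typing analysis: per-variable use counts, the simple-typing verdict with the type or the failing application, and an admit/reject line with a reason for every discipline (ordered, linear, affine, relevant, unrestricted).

usage: v=1; w [bound]=0; z [bound]=0; u [bound]=0
left-to-right use order: v
typing: ✓ — T1 -> (T1 -> T2) -> T1 -> T2
ordered: ✗, unused: w, z, u — weakening required
linear: ✗, unused: w, z, u — weakening required
affine: ✓, no duplicate uses among v, w, z, u
relevant: ✗, unused: w, z, u — weakening required
unrestricted: ✓, simply typable at T1 -> (T1 -> T2) -> T1 -> T2; W, C, E all held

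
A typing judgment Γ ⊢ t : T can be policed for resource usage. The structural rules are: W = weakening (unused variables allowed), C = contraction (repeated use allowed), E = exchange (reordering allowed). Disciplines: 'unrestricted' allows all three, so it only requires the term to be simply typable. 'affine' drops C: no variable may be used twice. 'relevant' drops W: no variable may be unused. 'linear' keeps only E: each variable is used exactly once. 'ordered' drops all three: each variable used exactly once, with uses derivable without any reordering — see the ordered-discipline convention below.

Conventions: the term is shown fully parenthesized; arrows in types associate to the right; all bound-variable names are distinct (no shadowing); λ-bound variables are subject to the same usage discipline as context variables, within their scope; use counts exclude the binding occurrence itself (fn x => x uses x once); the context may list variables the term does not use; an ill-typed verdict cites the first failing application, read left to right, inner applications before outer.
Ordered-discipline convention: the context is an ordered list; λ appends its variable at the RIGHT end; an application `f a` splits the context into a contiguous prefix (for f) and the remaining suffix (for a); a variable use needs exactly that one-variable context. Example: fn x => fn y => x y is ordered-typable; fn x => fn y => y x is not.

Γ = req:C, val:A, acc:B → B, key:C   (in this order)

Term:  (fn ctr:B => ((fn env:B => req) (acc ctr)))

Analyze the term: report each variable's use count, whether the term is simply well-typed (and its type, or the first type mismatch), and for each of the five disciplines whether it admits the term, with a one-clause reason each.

counts: req: 1; val: 0; acc: 1; key: 0; ctr (λ-bound): 1; env (λ-bound): 0
use order (left to right): req, acc, ctr
typing: the term checks, with type B → C
ordered: ✗, needs weakening: val, key, env unused
linear: ✗, needs weakening: val, key, env unused
affine: ✓, at most one use each (req, val, acc, key, ctr, env)
relevant: ✗, needs weakening: val, key, env unused
unrestricted: ✓, type-checks (B → C) and nothing is barred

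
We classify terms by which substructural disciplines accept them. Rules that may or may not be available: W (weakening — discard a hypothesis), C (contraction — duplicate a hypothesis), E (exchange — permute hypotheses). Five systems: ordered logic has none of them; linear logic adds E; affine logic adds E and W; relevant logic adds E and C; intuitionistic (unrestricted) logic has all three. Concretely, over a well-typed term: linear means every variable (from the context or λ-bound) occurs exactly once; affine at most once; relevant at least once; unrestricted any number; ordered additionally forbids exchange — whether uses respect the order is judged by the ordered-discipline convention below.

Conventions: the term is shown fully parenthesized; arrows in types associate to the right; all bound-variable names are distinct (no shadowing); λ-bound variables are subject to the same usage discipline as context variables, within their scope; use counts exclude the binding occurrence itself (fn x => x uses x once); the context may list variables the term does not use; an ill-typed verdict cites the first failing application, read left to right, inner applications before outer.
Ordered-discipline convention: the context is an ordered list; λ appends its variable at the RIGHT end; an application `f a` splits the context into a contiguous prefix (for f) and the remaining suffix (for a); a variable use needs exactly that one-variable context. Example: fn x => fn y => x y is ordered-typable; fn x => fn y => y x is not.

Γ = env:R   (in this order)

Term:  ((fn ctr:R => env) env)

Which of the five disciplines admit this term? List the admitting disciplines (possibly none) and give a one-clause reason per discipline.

accepted by: unrestricted
usage: env=2, ctr (λ-bound)=0
use order (left to right): env, env
typing: well-typed at R
ordered: ✗, needs contraction — env ×2; needs weakening: ctr unused
linear: ✗, needs contraction — env ×2; needs weakening: ctr unused
affine: ✗, needs contraction — env ×2
relevant: ✗, needs weakening: ctr unused
unrestricted: ✓, type-checks (R) and nothing is barred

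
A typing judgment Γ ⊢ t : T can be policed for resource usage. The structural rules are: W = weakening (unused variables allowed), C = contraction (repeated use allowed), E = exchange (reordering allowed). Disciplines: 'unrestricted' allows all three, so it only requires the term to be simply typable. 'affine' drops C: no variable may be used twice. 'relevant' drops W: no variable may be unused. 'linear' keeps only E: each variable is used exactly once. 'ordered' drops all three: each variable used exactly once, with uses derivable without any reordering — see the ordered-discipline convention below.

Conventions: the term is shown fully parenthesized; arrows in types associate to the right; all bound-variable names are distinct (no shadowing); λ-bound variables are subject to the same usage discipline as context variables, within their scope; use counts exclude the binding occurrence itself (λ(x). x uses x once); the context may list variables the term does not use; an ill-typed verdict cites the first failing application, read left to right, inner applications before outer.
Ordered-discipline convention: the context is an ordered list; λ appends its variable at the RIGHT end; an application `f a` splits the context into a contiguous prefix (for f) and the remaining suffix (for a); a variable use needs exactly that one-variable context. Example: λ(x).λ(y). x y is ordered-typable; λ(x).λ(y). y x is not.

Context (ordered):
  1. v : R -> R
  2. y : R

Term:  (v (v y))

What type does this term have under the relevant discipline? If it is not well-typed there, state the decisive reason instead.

term : R
use counts: v: 2×; y: 1×
use order (left to right): v, v, y
typing: well-typed at R
all disciplines: ordered ✗; linear ✗; affine ✗; relevant ✓; unrestricted ✓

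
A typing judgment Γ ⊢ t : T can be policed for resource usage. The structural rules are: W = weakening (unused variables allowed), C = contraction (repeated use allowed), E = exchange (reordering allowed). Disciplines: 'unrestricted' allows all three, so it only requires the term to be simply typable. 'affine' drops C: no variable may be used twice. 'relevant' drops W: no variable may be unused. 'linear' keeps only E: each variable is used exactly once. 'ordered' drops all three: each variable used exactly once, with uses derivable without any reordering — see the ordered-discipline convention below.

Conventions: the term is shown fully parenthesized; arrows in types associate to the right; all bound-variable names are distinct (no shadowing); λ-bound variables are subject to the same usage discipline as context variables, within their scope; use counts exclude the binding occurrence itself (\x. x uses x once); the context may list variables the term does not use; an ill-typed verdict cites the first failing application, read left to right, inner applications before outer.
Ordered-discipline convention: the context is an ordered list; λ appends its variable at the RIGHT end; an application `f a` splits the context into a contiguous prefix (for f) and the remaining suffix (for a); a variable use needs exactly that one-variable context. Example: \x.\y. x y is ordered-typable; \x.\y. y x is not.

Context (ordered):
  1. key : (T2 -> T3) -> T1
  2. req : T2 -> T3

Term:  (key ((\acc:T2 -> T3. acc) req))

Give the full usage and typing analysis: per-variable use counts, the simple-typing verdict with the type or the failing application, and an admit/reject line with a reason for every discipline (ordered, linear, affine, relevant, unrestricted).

variable uses: key: 1×; req: 1×; acc [bound]: 1×
order of uses: key, acc, req
typing: the term checks, with type T1
ordered: ✓ — single-use (key, req, acc), ordered derivation ok
linear: ✓ — single use per variable (key, req, acc)
affine: ✓ — at most one use each (key, req, acc)
relevant: ✓ — none of key, req, acc goes unused
unrestricted: ✓ — type-checks (T1) and nothing is barred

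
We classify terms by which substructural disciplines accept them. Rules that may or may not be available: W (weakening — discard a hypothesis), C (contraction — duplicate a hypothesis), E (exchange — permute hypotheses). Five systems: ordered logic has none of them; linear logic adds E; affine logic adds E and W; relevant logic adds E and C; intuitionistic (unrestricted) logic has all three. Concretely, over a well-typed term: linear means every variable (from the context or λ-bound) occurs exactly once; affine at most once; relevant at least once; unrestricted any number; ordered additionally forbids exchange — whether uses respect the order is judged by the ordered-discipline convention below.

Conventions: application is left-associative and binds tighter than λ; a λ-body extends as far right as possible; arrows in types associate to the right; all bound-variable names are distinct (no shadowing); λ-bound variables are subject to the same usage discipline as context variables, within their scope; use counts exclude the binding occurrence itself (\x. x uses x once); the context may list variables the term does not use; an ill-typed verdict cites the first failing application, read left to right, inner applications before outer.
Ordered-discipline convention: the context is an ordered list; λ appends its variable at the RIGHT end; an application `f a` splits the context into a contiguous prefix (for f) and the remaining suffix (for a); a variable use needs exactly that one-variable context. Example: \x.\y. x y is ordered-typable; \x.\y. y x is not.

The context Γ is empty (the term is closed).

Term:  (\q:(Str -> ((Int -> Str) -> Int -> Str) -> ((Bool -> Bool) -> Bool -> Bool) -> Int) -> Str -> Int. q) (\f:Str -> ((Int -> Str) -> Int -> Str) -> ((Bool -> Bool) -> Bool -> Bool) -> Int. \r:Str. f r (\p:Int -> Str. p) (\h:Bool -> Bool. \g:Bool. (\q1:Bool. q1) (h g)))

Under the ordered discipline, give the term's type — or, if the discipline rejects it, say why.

term : (Str -> ((Int -> Str) -> Int -> Str) -> ((Bool -> Bool) -> Bool -> Bool) -> Int) -> Str -> Int
variable uses: q (λ-bound): 1; f (λ-bound): 1; r (λ-bound): 1; p (λ-bound): 1; h (λ-bound): 1; g (λ-bound): 1; q1 (λ-bound): 1
use order (left to right): q, f, r, p, q1, h, g
typing: ✓ — (Str -> ((Int -> Str) -> Int -> Str) -> ((Bool -> Bool) -> Bool -> Bool) -> Int) -> Str -> Int
summary: ordered ✓ | linear ✓ | affine ✓ | relevant ✓ | unrestricted ✓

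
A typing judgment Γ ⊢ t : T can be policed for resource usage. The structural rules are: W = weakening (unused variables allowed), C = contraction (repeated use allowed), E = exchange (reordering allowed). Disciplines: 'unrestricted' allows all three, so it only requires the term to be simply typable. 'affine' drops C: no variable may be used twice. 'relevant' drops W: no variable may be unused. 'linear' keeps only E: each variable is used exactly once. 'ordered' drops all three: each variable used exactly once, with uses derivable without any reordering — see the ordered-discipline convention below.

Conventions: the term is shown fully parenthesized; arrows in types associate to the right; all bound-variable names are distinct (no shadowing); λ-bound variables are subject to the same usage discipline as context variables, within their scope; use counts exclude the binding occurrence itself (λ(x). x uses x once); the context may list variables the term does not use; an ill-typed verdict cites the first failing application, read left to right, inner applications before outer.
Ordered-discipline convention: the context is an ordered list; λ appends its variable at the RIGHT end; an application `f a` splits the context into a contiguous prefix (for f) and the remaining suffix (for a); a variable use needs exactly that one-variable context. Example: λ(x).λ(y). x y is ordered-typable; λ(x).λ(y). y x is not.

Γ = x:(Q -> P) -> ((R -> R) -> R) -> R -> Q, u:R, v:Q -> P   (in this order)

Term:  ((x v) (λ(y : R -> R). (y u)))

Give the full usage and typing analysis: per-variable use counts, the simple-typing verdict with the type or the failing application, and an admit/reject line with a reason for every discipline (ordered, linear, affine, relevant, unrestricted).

usage: x ×1; u ×1; v ×1; y [bound] ×1
left-to-right use order: x, v, y, u
typing: well-typed at R -> Q
ordered: ✗, no ordered split (uses run x, v, y, u)
linear: ✓, x, u, v, y: one use apiece
affine: ✓, x, u, v, y: no repeats, contraction unneeded
relevant: ✓, x, u, v, y: all used, weakening unneeded
unrestricted: ✓, simply typable at R -> Q; W, C, E all held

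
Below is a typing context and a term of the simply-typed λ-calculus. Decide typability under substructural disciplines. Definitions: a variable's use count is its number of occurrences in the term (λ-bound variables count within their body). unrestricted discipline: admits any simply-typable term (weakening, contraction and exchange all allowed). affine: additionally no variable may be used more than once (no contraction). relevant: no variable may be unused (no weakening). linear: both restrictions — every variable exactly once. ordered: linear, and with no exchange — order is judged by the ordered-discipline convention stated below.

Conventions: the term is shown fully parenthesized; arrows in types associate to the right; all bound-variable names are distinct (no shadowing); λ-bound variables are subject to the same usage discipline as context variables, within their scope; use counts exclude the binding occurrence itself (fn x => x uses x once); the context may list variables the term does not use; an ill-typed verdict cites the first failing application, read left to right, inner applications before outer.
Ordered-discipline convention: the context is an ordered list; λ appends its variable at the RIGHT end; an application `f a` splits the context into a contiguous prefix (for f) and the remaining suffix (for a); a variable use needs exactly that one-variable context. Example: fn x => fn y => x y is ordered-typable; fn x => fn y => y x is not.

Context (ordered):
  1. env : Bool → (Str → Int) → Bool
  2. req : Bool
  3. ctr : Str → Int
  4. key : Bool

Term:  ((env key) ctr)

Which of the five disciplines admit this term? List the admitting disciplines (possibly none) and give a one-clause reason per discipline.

admitting disciplines: affine, unrestricted
usage: env: 1×; req: 0×; ctr: 1×; key: 1×
uses in reading order: env, key, ctr
typing: ✓ — Bool
ordered: ✗, req left unused
linear: ✗, req left unused
affine: ✓, none of env, req, ctr, key used more than once
relevant: ✗, req left unused
unrestricted: ✓, typability at Bool is all that's needed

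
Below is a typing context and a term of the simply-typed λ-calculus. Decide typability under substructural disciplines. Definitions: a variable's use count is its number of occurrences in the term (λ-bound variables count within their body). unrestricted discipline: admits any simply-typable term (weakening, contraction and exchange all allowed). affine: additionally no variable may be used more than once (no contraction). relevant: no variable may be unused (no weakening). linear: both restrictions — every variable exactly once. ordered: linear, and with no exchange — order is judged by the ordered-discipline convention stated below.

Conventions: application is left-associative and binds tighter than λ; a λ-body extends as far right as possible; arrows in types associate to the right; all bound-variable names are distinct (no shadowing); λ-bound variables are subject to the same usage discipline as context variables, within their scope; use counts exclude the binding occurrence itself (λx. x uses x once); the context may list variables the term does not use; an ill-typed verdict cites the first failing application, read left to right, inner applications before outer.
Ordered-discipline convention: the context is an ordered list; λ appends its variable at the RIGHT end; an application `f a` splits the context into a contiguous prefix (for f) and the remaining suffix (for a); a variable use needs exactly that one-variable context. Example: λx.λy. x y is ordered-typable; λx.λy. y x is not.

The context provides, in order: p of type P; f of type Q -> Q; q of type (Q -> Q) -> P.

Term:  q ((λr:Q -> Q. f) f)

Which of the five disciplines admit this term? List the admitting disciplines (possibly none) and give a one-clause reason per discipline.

accepted by: unrestricted
usage: p ×0, f ×2, q ×1, r [bound] ×0
use order (left to right): q, f, f
typing: well-typed at P
ordered: ✗ — repeated use of f ×2; p, r never used (weakening)
linear: ✗ — repeated use of f ×2; p, r never used (weakening)
affine: ✗ — repeated use of f ×2
relevant: ✗ — p, r never used (weakening)
unrestricted: ✓ — type-checks (P) and nothing is barred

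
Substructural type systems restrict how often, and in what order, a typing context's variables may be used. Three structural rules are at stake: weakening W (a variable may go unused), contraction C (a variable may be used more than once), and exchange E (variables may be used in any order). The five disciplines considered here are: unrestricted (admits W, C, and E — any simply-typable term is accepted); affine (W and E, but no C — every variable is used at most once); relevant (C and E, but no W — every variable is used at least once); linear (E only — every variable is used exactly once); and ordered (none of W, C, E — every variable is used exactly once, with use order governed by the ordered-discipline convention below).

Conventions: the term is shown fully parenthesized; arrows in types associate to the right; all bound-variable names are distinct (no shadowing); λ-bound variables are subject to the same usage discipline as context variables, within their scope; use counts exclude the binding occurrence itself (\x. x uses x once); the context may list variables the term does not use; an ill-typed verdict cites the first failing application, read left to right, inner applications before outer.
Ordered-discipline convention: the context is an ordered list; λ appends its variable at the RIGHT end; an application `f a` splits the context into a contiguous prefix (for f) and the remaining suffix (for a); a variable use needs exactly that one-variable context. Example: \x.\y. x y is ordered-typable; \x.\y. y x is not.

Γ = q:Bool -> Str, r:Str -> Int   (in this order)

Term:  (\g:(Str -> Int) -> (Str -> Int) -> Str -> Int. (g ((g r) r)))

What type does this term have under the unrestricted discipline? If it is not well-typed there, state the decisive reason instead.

term : ((Str -> Int) -> (Str -> Int) -> Str -> Int) -> (Str -> Int) -> Str -> Int
usage: q: 0×, r: 2×, g [bound]: 2×
uses in reading order: g, g, r, r
typing: ✓ — ((Str -> Int) -> (Str -> Int) -> Str -> Int) -> (Str -> Int) -> Str -> Int
across the five disciplines: ordered ✗, linear ✗, affine ✗, relevant ✗, unrestricted ✓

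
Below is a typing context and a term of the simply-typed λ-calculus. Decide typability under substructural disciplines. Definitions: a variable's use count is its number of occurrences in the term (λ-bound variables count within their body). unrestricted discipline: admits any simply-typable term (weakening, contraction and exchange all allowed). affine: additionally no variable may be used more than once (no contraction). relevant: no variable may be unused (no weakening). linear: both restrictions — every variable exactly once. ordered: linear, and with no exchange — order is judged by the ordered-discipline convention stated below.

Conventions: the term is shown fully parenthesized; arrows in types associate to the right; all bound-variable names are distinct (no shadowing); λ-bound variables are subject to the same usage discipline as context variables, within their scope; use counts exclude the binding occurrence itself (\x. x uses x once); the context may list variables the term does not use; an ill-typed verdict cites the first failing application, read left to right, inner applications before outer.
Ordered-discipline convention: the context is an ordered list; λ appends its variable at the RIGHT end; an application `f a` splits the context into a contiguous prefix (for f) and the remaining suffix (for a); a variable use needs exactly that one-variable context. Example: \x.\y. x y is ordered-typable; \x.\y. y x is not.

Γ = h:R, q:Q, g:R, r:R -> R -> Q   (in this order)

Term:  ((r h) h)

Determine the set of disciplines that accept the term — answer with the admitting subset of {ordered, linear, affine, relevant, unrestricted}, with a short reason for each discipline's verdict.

admitted in: unrestricted
usage: h=2, q=0, g=0, r=1
left-to-right use order: r, h, h
typing: ✓ — Q
ordered: ✗ — repeated use of h ×2; needs weakening: q, g unused
linear: ✗ — repeated use of h ×2; needs weakening: q, g unused
affine: ✗ — repeated use of h ×2
relevant: ✗ — needs weakening: q, g unused
unrestricted: ✓ — well-typed at Q; no restrictions here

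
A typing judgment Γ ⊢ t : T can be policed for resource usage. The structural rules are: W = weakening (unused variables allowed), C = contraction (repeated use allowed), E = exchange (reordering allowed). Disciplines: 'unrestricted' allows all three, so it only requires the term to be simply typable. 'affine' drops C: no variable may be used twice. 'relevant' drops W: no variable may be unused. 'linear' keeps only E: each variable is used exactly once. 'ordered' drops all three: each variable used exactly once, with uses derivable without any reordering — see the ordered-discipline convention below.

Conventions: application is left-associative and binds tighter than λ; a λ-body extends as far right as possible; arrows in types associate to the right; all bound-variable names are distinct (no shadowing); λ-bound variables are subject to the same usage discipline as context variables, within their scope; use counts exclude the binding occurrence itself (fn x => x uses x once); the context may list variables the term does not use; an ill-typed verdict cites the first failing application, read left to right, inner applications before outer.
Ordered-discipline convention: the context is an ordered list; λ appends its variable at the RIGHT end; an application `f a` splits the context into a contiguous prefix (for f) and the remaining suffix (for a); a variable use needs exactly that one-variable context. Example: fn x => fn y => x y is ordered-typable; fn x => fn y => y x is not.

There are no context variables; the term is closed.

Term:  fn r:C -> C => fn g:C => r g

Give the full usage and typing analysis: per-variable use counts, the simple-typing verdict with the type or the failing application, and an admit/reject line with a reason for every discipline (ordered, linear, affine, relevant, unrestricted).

counts: r [bound]: 1, g [bound]: 1
left-to-right use order: r, g
typing: ✓ — (C -> C) -> C -> C
ordered: ✓ — r, g: once each, no exchange needed
linear: ✓ — each of r, g used exactly once
affine: ✓ — r, g: no repeats, contraction unneeded
relevant: ✓ — none of r, g goes unused
unrestricted: ✓ — well-typed at (C -> C) -> C -> C; no restrictions here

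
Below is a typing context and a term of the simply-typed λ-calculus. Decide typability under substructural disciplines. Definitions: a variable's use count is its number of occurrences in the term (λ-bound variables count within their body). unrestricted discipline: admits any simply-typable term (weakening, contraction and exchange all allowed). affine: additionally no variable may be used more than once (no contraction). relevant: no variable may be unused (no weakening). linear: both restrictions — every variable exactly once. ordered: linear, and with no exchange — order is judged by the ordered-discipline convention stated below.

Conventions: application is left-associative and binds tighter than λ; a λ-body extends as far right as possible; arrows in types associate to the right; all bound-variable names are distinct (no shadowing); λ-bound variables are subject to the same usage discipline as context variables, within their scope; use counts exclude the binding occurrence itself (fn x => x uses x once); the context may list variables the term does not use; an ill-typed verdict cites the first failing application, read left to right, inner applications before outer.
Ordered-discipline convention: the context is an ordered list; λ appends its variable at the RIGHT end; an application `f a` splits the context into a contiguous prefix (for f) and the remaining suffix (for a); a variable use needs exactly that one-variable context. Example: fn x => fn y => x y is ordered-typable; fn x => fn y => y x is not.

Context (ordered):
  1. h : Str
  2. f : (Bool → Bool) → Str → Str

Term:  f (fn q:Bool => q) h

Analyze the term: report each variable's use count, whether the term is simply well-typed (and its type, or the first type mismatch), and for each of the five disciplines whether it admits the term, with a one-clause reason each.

counts: h: 1×, f: 1×, q (λ-bound): 1×
order of uses: f, q, h
typing: well-typed — term : Str
ordered ✗ (use order f, q, h needs exchange)
linear ✓ (each of h, f, q used exactly once)
affine ✓ (h, f, q: no repeats, contraction unneeded)
relevant ✓ (at least one use each (h, f, q))
unrestricted ✓ (type-checks (Str) and nothing is barred)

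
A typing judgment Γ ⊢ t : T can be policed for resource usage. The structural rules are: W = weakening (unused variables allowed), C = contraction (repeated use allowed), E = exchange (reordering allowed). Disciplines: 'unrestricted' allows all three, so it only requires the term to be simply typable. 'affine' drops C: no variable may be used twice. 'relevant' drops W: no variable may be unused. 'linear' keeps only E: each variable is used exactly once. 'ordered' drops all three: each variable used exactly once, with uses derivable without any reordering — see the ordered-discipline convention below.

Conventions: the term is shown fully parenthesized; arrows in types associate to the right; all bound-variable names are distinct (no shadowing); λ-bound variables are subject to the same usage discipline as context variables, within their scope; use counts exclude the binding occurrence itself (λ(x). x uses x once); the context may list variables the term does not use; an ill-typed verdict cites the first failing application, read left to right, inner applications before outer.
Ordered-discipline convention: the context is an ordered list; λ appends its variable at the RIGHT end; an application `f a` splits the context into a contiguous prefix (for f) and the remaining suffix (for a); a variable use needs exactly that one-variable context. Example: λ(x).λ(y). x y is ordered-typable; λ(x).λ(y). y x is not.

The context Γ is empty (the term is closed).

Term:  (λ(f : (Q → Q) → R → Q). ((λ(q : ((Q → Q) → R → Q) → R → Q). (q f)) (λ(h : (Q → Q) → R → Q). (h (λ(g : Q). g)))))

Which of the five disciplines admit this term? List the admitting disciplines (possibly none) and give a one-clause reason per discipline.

admitting disciplines: linear, affine, relevant, unrestricted
usage: f (λ-bound)=1; q (λ-bound)=1; h (λ-bound)=1; g (λ-bound)=1
uses in reading order: q, f, h, g
typing: ✓ — ((Q → Q) → R → Q) → R → Q
ordered: ✗, needs exchange: uses follow q, f, h, g
linear: ✓, each of f, q, h, g used exactly once
affine: ✓, f, q, h, g: no repeats, contraction unneeded
relevant: ✓, every one of f, q, h, g appears
unrestricted: ✓, simply typable at ((Q → Q) → R → Q) → R → Q; W, C, E all held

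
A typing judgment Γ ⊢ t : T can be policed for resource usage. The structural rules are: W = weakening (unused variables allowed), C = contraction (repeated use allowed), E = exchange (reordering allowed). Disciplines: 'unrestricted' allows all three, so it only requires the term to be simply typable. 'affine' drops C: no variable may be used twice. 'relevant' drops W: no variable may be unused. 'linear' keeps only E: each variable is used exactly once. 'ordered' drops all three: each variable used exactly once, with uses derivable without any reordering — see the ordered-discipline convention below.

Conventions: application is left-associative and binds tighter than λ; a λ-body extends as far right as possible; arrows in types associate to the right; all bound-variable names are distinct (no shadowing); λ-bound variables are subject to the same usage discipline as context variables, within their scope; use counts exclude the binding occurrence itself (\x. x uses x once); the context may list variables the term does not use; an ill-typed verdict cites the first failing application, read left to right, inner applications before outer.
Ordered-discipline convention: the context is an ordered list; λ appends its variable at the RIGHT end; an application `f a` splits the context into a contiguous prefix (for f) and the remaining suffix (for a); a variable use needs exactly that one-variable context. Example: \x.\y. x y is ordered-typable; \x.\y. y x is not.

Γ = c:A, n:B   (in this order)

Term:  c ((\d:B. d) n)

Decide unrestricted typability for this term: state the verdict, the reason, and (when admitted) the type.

no — a type mismatch blocks all five
usage: c: 1, n: 1, d (λ-bound): 1
left-to-right use order: c, d, n
typing: ill-typed: can't apply a value of type A
per-discipline verdicts: ordered ✗ | linear ✗ | affine ✗ | relevant ✗ | unrestricted ✗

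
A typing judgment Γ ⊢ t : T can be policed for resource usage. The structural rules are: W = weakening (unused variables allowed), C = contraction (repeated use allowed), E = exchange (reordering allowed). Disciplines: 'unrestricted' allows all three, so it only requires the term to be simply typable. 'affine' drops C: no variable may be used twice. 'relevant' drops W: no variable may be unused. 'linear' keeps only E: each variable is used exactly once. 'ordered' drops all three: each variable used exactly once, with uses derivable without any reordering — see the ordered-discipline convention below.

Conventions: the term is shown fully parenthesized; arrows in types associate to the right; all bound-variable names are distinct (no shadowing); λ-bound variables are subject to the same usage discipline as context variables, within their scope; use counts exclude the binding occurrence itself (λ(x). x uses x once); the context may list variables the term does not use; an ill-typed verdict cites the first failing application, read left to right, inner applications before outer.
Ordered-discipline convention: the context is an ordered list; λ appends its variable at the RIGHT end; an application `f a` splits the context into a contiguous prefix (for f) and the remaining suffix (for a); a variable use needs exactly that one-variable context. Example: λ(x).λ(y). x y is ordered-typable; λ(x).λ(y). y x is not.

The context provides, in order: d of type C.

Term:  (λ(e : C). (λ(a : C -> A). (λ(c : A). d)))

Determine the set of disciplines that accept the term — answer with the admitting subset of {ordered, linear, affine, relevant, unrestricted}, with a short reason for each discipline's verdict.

accepted by: affine, unrestricted
counts: d ×1, e (λ-bound) ×0, a (λ-bound) ×0, c (λ-bound) ×0
left-to-right use order: d
typing: ✓ — C -> (C -> A) -> A -> C
ordered ✗ (unused: e, a, c — weakening required)
linear ✗ (unused: e, a, c — weakening required)
affine ✓ (none of d, e, a, c used more than once)
relevant ✗ (unused: e, a, c — weakening required)
unrestricted ✓ (type-checks (C -> (C -> A) -> A -> C) and nothing is barred)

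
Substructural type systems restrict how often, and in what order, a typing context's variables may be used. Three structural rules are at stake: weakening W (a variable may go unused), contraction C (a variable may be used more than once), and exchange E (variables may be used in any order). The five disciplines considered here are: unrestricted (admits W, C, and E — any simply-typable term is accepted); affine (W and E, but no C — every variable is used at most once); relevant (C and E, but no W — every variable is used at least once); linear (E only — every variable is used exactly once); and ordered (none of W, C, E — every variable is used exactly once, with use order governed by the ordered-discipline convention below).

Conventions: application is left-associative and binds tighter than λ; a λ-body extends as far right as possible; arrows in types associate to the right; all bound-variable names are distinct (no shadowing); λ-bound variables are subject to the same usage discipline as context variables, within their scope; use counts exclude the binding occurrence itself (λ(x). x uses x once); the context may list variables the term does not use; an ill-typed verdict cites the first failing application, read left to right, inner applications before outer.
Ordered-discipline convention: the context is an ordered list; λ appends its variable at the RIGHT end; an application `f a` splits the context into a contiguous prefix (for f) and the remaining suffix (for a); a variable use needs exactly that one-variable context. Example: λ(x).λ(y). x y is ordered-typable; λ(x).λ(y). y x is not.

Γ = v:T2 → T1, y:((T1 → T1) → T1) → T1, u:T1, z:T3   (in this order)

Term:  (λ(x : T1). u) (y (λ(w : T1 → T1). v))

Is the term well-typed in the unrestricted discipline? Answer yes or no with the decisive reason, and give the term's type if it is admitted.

no — not simply typable
usage: v ×1, y ×1, u ×1, z ×0, x [bound] ×0, w [bound] ×0
order of uses: u, y, v
typing: ill-typed: an application expects (T1 → T1) → T1 but receives (T1 → T1) → T2 → T1
summary: ordered ✗; linear ✗; affine ✗; relevant ✗; unrestricted ✗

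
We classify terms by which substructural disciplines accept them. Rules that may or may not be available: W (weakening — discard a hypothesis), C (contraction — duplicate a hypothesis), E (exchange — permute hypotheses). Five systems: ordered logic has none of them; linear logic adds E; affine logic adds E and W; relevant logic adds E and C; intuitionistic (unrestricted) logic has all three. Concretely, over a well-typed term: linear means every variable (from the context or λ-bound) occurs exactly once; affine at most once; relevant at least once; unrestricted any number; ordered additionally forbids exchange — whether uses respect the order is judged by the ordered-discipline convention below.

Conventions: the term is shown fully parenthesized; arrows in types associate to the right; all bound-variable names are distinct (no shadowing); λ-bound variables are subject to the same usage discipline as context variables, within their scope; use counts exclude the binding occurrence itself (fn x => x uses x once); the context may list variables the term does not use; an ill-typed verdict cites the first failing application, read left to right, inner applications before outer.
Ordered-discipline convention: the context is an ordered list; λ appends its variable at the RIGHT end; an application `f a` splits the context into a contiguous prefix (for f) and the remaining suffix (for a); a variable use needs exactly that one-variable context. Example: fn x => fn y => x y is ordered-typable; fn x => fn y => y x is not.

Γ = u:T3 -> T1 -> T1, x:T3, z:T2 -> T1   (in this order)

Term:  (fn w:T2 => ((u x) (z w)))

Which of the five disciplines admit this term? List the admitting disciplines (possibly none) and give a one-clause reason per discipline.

admitting disciplines: ordered, linear, affine, relevant, unrestricted
variable uses: u: 1×, x: 1×, z: 1×, w [bound]: 1×
use order (left to right): u, x, z, w
typing: well-typed — term : T2 -> T1
ordered ✓ (one use each (u, x, z, w); ordered split holds)
linear ✓ (each of u, x, z, w used exactly once)
affine ✓ (no duplicate uses among u, x, z, w)
relevant ✓ (at least one use each (u, x, z, w))
unrestricted ✓ (type-checks (T2 -> T1) and nothing is barred)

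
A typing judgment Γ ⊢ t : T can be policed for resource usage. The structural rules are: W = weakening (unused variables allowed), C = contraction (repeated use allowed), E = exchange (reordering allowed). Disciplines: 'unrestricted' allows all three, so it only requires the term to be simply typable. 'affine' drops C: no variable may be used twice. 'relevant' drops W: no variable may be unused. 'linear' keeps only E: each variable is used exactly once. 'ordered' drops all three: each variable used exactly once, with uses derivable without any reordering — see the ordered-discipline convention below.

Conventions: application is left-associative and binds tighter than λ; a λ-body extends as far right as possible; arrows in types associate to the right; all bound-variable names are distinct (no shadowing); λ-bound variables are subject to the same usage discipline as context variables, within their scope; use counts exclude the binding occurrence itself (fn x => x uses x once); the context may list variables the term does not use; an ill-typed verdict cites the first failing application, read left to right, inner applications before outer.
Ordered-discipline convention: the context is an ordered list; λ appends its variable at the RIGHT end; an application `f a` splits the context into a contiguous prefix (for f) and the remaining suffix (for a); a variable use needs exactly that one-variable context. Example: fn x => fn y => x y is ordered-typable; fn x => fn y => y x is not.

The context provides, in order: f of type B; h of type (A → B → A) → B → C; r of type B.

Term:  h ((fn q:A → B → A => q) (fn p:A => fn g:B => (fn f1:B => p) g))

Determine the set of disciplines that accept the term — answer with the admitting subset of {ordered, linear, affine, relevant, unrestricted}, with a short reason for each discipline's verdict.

admitted in: affine, unrestricted
variable uses: f: 0; h: 1; r: 0; q (bound): 1; p (bound): 1; g (bound): 1; f1 (bound): 0
use order (left to right): h, q, p, g
typing: the term checks, with type B → C
ordered: ✗ — f, r, f1 never used (weakening)
linear: ✗ — f, r, f1 never used (weakening)
affine: ✓ — at most one use each (f, h, r, q, p, g, f1)
relevant: ✗ — f, r, f1 never used (weakening)
unrestricted: ✓ — well-typed at B → C; no restrictions here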